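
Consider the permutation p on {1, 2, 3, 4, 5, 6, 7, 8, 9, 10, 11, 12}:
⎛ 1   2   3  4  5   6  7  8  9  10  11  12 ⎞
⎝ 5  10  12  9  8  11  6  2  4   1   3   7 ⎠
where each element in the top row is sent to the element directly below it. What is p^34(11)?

6

Tracing 11 → 3 → … returns to 11 after 5 steps, so 11 lies in a 5-cycle (3, 12, 7, 6, 11).
On a 5-cycle, p^5 is the identity, so p^34 = p^4 there (34 ≡ 4 mod 5).
Stepping 4 places around the cycle: 11 → 3 → 12 → 7 → 6.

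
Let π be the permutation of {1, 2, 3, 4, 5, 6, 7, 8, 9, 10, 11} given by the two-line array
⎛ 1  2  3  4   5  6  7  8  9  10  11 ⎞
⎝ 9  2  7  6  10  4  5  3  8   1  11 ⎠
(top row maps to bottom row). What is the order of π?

The disjoint-cycle form of π has cycle lengths 7, 2, 1, 1.
The order is lcm(7, 2) = 14.

14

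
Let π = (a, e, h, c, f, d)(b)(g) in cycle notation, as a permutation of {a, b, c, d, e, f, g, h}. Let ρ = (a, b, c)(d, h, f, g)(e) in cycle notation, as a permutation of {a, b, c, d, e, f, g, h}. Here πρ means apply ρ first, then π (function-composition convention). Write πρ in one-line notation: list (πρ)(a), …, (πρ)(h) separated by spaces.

(πρ)(x) = π(ρ(x)). Computing each image: π(ρ(a)) = π(b) = b, π(ρ(b)) = π(c) = f, π(ρ(c)) = π(a) = e, π(ρ(d)) = π(h) = c, π(ρ(e)) = π(e) = h, π(ρ(f)) = π(g) = g, π(ρ(g)) = π(d) = a, π(ρ(h)) = π(f) = d.
Hence πρ = [b f e c h g a d].

b f e c h g a d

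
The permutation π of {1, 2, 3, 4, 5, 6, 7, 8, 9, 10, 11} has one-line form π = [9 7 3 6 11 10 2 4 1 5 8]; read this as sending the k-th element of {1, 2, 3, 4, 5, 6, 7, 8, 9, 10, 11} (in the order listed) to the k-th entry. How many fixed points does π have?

1

The fixed points (elements with π(x) = x) are {3}, so there is 1.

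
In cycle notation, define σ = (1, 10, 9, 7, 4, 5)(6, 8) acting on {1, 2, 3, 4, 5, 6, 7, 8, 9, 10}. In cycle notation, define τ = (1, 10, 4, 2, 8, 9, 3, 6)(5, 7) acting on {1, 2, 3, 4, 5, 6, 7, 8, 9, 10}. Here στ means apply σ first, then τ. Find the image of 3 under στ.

6

First apply σ: σ(3) = 3, then τ(3) = 6. Thus (στ)(3) = 6.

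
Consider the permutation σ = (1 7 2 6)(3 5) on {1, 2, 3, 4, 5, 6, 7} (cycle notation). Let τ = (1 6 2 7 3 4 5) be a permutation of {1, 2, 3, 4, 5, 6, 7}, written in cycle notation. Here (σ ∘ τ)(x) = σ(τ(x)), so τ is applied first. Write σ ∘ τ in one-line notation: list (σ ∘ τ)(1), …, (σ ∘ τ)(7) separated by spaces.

For each element, apply τ then σ: 1 → 6 → 1; 2 → 7 → 2; 3 → 4 → 4; 4 → 5 → 3; 5 → 1 → 7; 6 → 2 → 6; 7 → 3 → 5.
So σ ∘ τ in one-line form is 1 2 4 3 7 6 5.

1 2 4 3 7 6 5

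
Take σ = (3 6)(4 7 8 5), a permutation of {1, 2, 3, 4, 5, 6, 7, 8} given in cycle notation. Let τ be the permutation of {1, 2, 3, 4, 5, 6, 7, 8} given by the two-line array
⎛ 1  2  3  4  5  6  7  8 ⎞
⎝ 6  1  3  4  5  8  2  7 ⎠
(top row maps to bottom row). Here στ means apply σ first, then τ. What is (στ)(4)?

(στ)(4) = τ(σ(4)). σ(4) = 7, then τ(7) = 2. So (στ)(4) = 2.

2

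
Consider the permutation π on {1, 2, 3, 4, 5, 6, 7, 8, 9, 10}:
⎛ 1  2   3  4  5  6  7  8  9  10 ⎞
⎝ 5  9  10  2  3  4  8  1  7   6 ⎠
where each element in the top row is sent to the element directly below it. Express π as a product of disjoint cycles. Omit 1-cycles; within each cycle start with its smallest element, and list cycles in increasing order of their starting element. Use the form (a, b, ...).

From 1: 1 → 5 → 3 → 10 → 6 → 4 → 2 → 9 → 7 → 8 → 1, closing the cycle (1, 5, 3, 10, 6, 4, 2, 9, 7, 8).
Continuing from each remaining unvisited element yields (1, 5, 3, 10, 6, 4, 2, 9, 7, 8).

(1, 5, 3, 10, 6, 4, 2, 9, 7, 8)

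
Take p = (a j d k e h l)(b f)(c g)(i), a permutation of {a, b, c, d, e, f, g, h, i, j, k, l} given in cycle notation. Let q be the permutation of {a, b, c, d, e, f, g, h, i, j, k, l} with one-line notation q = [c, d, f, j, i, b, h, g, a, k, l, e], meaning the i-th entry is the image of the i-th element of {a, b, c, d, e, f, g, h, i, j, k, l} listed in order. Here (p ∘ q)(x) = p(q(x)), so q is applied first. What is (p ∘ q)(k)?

First apply q: q(k) = l, then p(l) = a. Thus (p ∘ q)(k) = a.

a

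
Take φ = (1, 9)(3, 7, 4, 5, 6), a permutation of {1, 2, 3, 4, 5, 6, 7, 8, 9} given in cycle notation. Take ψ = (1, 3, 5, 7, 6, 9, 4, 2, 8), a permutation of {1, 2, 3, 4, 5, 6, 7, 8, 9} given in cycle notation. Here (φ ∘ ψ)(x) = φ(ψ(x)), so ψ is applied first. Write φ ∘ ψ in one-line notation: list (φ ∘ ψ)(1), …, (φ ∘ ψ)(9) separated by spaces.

7 8 6 2 4 1 3 9 5

Chase each element through ψ then φ: 1 → 3 → 7; 2 → 8 → 8; 3 → 5 → 6; 4 → 2 → 2; 5 → 7 → 4; 6 → 9 → 1; 7 → 6 → 3; 8 → 1 → 9; 9 → 4 → 5.
Collecting the images, φ ∘ ψ = [7 8 6 2 4 1 3 9 5].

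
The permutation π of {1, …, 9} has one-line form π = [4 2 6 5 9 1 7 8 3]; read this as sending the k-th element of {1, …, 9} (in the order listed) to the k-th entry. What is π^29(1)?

Tracing 1 → 4 → … returns to 1 after 6 steps, so 1 lies in a 6-cycle (1, 4, 5, 9, 3, 6).
Since the cycle has length 6, π^29 acts on it the same as π^5 (29 mod 6 = 5).
Stepping 5 places around the cycle: 1 → 4 → 5 → 9 → 3 → 6.

6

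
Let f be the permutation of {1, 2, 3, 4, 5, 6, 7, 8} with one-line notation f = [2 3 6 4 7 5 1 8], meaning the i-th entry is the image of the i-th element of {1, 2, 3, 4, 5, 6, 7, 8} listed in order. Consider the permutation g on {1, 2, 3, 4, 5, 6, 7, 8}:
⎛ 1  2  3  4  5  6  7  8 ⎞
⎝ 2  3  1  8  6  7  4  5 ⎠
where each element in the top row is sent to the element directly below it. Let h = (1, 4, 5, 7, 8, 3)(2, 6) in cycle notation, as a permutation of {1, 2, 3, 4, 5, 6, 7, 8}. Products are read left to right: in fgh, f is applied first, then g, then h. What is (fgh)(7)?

Apply the permutations in order: f(7) = 1, then g(1) = 2, then h(2) = 6. So (fgh)(7) = 6.

6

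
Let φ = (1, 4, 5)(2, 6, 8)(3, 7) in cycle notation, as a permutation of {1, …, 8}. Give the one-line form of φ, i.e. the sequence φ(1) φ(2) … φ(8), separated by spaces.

Reading each image from the cycles: 1→4, 2→6, 3→7, 4→5, 5→1, 6→8, 7→3, 8→2.
Listing these in domain order gives 4 6 7 5 1 8 3 2.

4 6 7 5 1 8 3 2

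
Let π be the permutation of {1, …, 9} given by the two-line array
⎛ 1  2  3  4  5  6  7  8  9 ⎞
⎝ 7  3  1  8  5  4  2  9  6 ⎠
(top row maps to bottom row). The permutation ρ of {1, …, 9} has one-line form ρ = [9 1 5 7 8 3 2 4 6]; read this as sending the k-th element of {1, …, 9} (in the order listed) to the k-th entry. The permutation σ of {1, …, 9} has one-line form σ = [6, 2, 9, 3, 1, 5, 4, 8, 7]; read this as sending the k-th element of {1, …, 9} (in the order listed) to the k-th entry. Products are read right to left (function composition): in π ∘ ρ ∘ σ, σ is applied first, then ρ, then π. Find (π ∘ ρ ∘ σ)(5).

Apply the permutations in order: σ(5) = 1, then ρ(1) = 9, then π(9) = 6. So (π ∘ ρ ∘ σ)(5) = 6.

6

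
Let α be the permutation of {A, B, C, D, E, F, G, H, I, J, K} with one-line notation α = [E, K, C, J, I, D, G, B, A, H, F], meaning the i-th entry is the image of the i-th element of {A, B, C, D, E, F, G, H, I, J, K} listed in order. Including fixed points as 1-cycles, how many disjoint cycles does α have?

The cycle decomposition is (A E I)(B K F D J H)(C)(G), which has 4 cycles (counting 1-cycles).

4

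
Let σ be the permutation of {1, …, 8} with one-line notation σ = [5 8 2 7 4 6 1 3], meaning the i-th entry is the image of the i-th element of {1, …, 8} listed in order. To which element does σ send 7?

7 is element number 7 of the domain, and entry number 7 of the one-line form is 1, so σ(7) = 1.

1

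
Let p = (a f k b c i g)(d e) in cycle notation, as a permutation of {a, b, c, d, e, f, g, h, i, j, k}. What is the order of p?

14

The cycle type of p is (7, 2, 1, 1).
The order is lcm(7, 2) = 14.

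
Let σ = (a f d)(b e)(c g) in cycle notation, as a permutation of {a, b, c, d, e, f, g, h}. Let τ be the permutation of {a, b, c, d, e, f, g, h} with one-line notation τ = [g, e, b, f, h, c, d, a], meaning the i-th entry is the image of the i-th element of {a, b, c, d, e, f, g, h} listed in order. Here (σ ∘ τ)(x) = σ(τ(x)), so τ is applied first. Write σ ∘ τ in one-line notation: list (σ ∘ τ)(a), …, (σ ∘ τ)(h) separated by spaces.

For each element, apply τ then σ: a → g → c; b → e → b; c → b → e; d → f → d; e → h → h; f → c → g; g → d → a; h → a → f.
So σ ∘ τ in one-line form is c b e d h g a f.

c b e d h g a f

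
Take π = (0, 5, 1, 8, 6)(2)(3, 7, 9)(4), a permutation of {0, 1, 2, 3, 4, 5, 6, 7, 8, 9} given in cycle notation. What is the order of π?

15

The disjoint cycles have lengths 5, 3, 1, 1.
The order is lcm(5, 3) = 15.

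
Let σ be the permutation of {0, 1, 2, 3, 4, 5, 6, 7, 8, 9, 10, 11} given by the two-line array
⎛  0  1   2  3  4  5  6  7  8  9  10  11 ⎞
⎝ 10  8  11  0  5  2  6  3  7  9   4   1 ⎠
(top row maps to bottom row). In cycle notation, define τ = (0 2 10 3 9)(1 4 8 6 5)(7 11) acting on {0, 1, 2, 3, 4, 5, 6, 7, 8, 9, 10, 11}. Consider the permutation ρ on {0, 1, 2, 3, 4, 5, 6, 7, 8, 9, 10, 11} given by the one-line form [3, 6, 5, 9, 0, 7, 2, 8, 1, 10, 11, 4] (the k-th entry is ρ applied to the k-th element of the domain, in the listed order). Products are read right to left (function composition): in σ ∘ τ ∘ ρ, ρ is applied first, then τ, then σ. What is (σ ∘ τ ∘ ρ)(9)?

(σ ∘ τ ∘ ρ)(9) = σ(τ(ρ(9))). ρ(9) = 10, then τ(10) = 3, then σ(3) = 0, so the result is 0.

0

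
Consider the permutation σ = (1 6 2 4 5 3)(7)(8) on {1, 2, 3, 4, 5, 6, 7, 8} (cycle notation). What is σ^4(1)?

1 lies in the 6-cycle (1 6 2 4 5 3).
Stepping 4 places around the cycle: 1 → 6 → 2 → 4 → 5.

5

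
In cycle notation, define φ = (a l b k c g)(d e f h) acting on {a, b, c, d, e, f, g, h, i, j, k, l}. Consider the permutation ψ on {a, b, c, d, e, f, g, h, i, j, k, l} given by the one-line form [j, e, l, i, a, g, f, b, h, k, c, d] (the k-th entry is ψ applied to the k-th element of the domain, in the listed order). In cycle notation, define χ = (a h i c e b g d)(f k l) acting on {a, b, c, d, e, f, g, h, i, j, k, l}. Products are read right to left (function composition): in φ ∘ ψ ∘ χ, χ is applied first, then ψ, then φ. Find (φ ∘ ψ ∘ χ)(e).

f

Apply the permutations in order: χ(e) = b, then ψ(b) = e, then φ(e) = f. So (φ ∘ ψ ∘ χ)(e) = f.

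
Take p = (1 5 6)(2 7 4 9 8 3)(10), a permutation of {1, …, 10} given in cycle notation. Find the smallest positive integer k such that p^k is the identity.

The disjoint cycles have lengths 6, 3, 1.
The order of p is the least common multiple of its cycle lengths: lcm(6, 3) = 6.

6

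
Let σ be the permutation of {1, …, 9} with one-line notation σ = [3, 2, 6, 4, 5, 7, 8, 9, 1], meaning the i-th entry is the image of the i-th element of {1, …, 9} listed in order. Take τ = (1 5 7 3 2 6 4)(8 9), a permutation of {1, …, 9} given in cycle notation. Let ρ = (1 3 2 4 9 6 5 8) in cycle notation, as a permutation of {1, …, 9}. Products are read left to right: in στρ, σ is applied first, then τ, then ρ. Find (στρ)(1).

4

Apply the permutations in order: σ(1) = 3, then τ(3) = 2, then ρ(2) = 4. So (στρ)(1) = 4.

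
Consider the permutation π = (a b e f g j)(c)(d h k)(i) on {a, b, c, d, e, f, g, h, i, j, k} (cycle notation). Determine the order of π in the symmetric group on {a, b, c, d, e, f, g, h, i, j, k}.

The disjoint cycles have lengths 6, 3, 1, 1.
The order is lcm(6, 3) = 6.

6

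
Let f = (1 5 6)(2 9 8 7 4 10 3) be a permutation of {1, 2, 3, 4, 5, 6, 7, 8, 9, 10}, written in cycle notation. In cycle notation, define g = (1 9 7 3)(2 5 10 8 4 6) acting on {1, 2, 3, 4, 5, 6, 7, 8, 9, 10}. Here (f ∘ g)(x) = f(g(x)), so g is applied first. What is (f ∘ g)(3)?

First apply g: g(3) = 1, then f(1) = 5. Thus (f ∘ g)(3) = 5.

5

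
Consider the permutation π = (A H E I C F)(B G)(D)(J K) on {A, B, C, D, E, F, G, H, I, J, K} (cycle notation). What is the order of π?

6

The cycle type of π is (6, 2, 2, 1).
The order is lcm(6, 2, 2) = 6.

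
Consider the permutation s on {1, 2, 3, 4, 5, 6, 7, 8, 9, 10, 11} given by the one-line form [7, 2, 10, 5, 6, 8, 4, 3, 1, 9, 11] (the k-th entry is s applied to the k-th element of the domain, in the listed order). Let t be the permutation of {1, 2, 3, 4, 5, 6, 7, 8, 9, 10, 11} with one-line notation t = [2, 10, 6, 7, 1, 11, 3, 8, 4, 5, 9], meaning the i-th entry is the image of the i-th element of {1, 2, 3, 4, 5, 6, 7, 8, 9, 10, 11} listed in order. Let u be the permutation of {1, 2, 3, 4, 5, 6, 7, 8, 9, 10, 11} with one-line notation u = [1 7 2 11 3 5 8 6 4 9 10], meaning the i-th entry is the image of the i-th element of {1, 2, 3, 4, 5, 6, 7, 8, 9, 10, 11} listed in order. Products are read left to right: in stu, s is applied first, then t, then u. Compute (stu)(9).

7

Chase 9: s(9) = 1; t(1) = 2; u(2) = 7. Hence (stu)(9) = 7.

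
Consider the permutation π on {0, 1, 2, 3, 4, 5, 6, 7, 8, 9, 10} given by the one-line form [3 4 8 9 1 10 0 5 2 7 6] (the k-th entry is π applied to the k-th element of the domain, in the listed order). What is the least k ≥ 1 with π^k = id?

Decomposing into disjoint cycles gives cycle lengths 7, 2, 2.
The order of π is the least common multiple of its cycle lengths: lcm(7, 2, 2) = 14.

14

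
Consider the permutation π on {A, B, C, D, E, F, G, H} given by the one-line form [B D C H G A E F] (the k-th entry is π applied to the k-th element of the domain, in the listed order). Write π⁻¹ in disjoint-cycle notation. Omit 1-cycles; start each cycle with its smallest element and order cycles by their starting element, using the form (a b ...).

(A F H D B)(E G)

First write π in disjoint cycles: (A B D H F)(E G).
The inverse reverses every cycle; in canonical form, π⁻¹ = (A F H D B)(E G).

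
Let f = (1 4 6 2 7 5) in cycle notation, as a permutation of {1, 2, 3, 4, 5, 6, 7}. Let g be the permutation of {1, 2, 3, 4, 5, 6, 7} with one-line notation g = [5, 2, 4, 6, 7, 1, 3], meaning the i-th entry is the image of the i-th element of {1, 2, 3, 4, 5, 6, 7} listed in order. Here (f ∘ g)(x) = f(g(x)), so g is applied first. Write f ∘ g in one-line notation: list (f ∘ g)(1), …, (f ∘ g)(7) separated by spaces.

1 7 6 2 5 4 3

(f ∘ g)(x) = f(g(x)). Computing each image: f(g(1)) = f(5) = 1, f(g(2)) = f(2) = 7, f(g(3)) = f(4) = 6, f(g(4)) = f(6) = 2, f(g(5)) = f(7) = 5, f(g(6)) = f(1) = 4, f(g(7)) = f(3) = 3.
Hence f ∘ g = [1 7 6 2 5 4 3].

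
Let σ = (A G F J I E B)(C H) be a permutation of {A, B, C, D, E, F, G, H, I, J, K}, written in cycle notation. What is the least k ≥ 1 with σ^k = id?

14

The disjoint cycles have lengths 7, 2, 1, 1.
The order of σ is the least common multiple of its cycle lengths: lcm(7, 2) = 14.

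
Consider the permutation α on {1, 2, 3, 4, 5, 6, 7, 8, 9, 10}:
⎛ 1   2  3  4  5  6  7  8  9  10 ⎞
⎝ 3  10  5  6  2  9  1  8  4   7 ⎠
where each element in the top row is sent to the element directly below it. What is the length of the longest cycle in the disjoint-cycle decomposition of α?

6

Decomposing into disjoint cycles gives (1 3 5 2 10 7)(4 6 9); the longest has length 6.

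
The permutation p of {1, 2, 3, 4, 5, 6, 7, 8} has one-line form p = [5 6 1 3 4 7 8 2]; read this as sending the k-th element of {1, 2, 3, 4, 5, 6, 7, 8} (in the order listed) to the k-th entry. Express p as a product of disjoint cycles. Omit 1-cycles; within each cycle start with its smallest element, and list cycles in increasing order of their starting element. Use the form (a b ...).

(1 5 4 3)(2 6 7 8)

Start at 1 and follow images: 1 → 5 → 4 → 3 → 1, giving the cycle (1 5 4 3).
Repeating from the next unused element and collecting all non-trivial cycles gives (1 5 4 3)(2 6 7 8).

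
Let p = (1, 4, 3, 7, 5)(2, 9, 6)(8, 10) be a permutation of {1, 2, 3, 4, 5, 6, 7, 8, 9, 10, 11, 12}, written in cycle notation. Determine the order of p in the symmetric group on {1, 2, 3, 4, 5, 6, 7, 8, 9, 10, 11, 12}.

30

The cycle type of p is (5, 3, 2, 1, 1).
Since disjoint cycles commute, ord(p) = lcm(5, 3, 2) = 30.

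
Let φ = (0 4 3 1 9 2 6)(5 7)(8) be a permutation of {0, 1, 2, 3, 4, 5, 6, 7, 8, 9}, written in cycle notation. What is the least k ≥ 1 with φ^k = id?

14

The disjoint cycles have lengths 7, 2, 1.
Since disjoint cycles commute, ord(φ) = lcm(7, 2) = 14.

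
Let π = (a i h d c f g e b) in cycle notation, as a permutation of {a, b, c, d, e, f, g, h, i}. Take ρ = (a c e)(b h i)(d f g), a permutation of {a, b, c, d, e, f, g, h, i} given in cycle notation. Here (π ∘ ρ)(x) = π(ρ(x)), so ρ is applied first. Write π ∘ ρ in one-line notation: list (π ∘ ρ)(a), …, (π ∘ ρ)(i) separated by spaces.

Chase each element through ρ then π: a → c → f; b → h → d; c → e → b; d → f → g; e → a → i; f → g → e; g → d → c; h → i → h; i → b → a.
Collecting the images, π ∘ ρ = [f d b g i e c h a].

f d b g i e c h a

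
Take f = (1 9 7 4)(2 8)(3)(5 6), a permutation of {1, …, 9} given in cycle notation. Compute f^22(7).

7 lies in the 4-cycle (1 9 7 4).
Since the cycle has length 4, f^22 acts on it the same as f^2 (22 mod 4 = 2).
Advancing 2 steps from 7: 7 → 4 → 1.

1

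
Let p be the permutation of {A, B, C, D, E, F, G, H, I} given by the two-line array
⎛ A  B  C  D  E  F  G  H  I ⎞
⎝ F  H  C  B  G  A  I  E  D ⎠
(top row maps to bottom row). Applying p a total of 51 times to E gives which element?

Tracing E → G → … returns to E after 6 steps, so E lies in a 6-cycle (B H E G I D).
Powers repeat with period 6 on this cycle, and 51 mod 6 = 3, so p^51(E) = p^3(E).
Advancing 3 steps from E: E → G → I → D.

D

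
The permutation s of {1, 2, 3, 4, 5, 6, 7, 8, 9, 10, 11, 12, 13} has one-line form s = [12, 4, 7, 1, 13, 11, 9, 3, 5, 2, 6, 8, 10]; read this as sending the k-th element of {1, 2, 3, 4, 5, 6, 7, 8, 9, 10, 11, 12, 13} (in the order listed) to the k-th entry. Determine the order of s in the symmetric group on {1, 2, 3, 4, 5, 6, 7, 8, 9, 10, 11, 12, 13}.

Decomposing into disjoint cycles gives cycle lengths 11, 2.
The order of s is the least common multiple of its cycle lengths: lcm(11, 2) = 22.

22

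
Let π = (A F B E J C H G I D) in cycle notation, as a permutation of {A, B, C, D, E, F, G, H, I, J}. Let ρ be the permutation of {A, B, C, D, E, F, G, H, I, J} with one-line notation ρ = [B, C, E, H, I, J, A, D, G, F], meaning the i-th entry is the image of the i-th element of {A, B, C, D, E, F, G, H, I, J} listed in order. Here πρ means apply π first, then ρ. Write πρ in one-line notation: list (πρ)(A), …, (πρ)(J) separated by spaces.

J I D B F C G A H E

For each element, apply π then ρ: A → F → J; B → E → I; C → H → D; D → A → B; E → J → F; F → B → C; G → I → G; H → G → A; I → D → H; J → C → E.
So πρ in one-line form is J I D B F C G A H E.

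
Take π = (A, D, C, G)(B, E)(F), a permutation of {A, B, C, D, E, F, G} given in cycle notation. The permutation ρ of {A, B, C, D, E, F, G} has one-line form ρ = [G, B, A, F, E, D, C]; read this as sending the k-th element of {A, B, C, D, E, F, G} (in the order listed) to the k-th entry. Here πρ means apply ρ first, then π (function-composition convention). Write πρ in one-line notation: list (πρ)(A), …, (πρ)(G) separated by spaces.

For each element, apply ρ then π: A → G → A; B → B → E; C → A → D; D → F → F; E → E → B; F → D → C; G → C → G.
So πρ in one-line form is A E D F B C G.

A E D F B C G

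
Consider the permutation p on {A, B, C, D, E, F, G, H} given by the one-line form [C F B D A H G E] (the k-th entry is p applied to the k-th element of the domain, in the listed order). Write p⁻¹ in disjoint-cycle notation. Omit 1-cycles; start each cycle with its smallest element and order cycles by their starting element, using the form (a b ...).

(A E H F B C)

The cycle decomposition of p is (A C B F H E).
Reversing each cycle (and rotating so the smallest element leads) gives p⁻¹ = (A E H F B C).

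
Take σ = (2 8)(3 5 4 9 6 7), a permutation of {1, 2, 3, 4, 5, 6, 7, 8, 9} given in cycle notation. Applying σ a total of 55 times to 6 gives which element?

7

6 lies in the 6-cycle (3 5 4 9 6 7).
On a 6-cycle, σ^6 is the identity, so σ^55 = σ^1 there (55 ≡ 1 mod 6).
Stepping 1 place around the cycle: 6 → 7.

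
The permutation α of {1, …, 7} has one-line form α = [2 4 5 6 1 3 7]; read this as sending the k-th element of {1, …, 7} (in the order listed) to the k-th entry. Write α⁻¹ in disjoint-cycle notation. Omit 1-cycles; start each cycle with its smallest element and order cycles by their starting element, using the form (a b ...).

The cycle decomposition of α is (1 2 4 6 3 5).
Reversing each cycle (and rotating so the smallest element leads) gives α⁻¹ = (1 5 3 6 4 2).

(1 5 3 6 4 2)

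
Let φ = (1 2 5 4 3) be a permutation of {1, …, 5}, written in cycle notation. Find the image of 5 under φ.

4

5 appears in (1 2 5 4 3); the next entry (wrapping around) is 4.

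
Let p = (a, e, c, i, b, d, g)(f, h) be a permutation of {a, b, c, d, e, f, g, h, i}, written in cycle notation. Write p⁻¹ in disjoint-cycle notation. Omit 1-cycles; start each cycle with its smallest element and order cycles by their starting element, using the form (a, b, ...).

If p sends a → b within a cycle, p⁻¹ sends b → a; equivalently, reverse each cycle.
Reversing each cycle of p and rotating so the smallest element leads gives (a, g, d, b, i, c, e)(f, h).

(a, g, d, b, i, c, e)(f, h)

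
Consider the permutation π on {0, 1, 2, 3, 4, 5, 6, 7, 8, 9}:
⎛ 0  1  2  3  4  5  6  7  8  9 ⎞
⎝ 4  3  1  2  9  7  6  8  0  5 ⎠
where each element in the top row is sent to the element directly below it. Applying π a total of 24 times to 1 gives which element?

Tracing 1 → 3 → … returns to 1 after 3 steps, so 1 lies in a 3-cycle (1 3 2).
Since the cycle has length 3, π^24 acts on it the same as π^0 (24 mod 3 = 0).
So π^24(1) = 1.

1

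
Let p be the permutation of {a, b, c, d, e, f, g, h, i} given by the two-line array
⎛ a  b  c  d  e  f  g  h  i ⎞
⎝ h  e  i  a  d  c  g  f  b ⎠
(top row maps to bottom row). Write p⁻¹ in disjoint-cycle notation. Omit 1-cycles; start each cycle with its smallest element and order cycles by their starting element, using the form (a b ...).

First write p in disjoint cycles: (a h f c i b e d).
Reversing each cycle (and rotating so the smallest element leads) gives p⁻¹ = (a d e b i c f h).

(a d e b i c f h)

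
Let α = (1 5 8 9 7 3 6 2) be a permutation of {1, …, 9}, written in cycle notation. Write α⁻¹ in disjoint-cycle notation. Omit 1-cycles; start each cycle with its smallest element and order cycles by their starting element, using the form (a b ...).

(1 2 6 3 7 9 8 5)

The inverse reverses each cycle.
Reversing each cycle of α and rotating so the smallest element leads gives (1 2 6 3 7 9 8 5).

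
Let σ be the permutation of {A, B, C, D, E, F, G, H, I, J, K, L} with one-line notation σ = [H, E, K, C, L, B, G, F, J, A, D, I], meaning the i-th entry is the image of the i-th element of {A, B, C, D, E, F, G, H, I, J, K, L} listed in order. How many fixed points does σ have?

The fixed points (elements with σ(x) = x) are {G}, so there is 1.

1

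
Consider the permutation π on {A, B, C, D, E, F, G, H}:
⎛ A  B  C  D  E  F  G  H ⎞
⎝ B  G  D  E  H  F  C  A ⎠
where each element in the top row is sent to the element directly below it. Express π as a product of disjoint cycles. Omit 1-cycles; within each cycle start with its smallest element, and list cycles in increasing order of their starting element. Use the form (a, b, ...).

(A, B, G, C, D, E, H)

From A: A → B → G → C → D → E → H → A, closing the cycle (A, B, G, C, D, E, H).
Repeating from the next unused element and collecting all non-trivial cycles gives (A, B, G, C, D, E, H).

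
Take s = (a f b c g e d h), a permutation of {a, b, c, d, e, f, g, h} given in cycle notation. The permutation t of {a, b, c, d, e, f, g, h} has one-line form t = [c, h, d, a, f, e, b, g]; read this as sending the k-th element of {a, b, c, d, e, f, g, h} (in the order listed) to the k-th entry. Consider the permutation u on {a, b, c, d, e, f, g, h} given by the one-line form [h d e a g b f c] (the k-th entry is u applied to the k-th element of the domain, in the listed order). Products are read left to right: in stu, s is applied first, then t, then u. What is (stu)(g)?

(stu)(g) = u(t(s(g))). s(g) = e, then t(e) = f, then u(f) = b, so the result is b.

b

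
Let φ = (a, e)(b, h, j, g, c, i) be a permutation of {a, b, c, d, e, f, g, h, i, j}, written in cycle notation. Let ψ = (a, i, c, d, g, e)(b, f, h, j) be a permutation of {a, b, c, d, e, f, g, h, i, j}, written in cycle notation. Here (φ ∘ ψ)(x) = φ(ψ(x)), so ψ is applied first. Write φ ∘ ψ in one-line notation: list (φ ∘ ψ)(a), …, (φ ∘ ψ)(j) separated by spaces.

b f d c e j a g i h

(φ ∘ ψ)(x) = φ(ψ(x)). Computing each image: φ(ψ(a)) = φ(i) = b, φ(ψ(b)) = φ(f) = f, φ(ψ(c)) = φ(d) = d, φ(ψ(d)) = φ(g) = c, φ(ψ(e)) = φ(a) = e, φ(ψ(f)) = φ(h) = j, φ(ψ(g)) = φ(e) = a, φ(ψ(h)) = φ(j) = g, φ(ψ(i)) = φ(c) = i, φ(ψ(j)) = φ(b) = h.
Hence φ ∘ ψ = [b f d c e j a g i h].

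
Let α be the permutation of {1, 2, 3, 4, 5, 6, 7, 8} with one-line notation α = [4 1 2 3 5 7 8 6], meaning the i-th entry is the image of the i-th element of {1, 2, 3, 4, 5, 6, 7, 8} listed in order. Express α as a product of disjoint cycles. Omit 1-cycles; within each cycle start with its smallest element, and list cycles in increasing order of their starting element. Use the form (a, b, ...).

Iterating α from 1 gives 1 → 4 → 3 → 2 → 1; that is the 4-cycle (1, 4, 3, 2).
Continuing from each remaining unvisited element yields (1, 4, 3, 2)(6, 7, 8).

(1, 4, 3, 2)(6, 7, 8)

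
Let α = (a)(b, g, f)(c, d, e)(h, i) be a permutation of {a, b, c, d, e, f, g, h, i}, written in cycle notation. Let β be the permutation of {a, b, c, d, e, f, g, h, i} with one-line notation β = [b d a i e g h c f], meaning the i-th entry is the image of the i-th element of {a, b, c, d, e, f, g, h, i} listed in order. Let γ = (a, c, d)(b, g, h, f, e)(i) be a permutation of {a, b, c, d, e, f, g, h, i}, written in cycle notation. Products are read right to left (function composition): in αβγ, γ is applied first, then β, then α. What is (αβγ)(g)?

d

Apply the permutations in order: γ(g) = h, then β(h) = c, then α(c) = d. So (αβγ)(g) = d.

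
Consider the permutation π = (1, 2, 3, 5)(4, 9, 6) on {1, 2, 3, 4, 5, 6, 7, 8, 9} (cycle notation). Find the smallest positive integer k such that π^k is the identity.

The disjoint cycles have lengths 4, 3, 1, 1.
The order is lcm(4, 3) = 12.

12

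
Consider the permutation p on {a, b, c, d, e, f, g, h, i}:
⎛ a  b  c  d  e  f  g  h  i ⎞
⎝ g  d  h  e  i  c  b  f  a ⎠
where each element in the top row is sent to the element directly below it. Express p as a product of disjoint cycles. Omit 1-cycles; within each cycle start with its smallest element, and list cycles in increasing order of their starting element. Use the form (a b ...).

Start at a and follow images: a → g → b → d → e → i → a, giving the cycle (a g b d e i).
Repeating from the next unused element and collecting all non-trivial cycles gives (a g b d e i)(c h f).

(a g b d e i)(c h f)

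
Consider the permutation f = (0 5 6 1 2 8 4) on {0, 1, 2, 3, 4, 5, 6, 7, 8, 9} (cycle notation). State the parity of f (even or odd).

The cycle lengths are 7, 1, 1, 1.
A cycle is odd iff its length is even; f has 0 even-length cycles, so sgn(f) = (−1)^0 and f is even.

even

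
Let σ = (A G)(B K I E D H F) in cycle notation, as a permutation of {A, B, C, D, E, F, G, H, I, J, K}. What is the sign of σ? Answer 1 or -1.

The cycle lengths are 7, 2, 1, 1.
A cycle is odd iff its length is even; σ has 1 even-length cycle, so sgn(σ) = (−1)^1 and σ is odd.

-1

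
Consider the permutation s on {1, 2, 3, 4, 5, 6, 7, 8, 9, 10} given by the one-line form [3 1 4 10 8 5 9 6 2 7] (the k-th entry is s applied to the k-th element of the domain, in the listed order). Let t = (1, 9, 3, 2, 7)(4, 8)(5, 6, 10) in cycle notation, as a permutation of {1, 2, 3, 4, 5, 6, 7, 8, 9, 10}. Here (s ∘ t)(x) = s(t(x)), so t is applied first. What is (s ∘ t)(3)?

(s ∘ t)(3) = s(t(3)). t(3) = 2, then s(2) = 1. So (s ∘ t)(3) = 1.

1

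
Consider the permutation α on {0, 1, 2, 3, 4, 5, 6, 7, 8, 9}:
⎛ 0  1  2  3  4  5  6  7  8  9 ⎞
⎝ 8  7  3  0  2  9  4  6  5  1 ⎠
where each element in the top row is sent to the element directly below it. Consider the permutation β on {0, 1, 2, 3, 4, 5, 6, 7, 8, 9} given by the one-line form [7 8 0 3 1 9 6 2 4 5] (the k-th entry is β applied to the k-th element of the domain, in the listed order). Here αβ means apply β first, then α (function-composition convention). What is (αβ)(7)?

β(7) = 2, then α(2) = 3; composing gives (αβ)(7) = 3.

3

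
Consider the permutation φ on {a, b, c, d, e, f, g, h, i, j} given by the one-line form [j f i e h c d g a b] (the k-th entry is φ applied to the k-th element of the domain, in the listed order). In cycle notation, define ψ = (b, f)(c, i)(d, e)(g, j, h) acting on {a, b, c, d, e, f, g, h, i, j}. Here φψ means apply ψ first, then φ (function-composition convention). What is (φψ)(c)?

(φψ)(c) = φ(ψ(c)). ψ(c) = i, then φ(i) = a. So (φψ)(c) = a.

a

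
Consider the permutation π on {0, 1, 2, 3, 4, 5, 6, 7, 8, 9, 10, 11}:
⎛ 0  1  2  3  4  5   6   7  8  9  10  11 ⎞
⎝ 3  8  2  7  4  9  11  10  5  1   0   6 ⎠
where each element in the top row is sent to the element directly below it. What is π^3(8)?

Tracing 8 → 5 → … returns to 8 after 4 steps, so 8 lies in a 4-cycle (1, 8, 5, 9).
Advancing 3 steps from 8: 8 → 5 → 9 → 1.

1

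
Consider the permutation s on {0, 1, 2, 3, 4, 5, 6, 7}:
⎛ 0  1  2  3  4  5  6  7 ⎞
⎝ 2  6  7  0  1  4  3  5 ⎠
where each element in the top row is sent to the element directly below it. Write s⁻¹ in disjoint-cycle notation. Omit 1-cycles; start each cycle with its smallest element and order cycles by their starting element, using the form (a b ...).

The cycle decomposition of s is (0 2 7 5 4 1 6 3).
The inverse reverses every cycle; in canonical form, s⁻¹ = (0 3 6 1 4 5 7 2).

(0 3 6 1 4 5 7 2)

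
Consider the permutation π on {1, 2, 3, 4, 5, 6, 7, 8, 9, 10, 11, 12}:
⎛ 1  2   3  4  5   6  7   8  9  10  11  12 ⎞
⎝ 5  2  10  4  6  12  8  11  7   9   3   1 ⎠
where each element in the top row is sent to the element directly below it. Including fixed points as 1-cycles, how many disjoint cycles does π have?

4

The cycle decomposition is (1 5 6 12)(2)(3 10 9 7 8 11)(4), which has 4 cycles (counting 1-cycles).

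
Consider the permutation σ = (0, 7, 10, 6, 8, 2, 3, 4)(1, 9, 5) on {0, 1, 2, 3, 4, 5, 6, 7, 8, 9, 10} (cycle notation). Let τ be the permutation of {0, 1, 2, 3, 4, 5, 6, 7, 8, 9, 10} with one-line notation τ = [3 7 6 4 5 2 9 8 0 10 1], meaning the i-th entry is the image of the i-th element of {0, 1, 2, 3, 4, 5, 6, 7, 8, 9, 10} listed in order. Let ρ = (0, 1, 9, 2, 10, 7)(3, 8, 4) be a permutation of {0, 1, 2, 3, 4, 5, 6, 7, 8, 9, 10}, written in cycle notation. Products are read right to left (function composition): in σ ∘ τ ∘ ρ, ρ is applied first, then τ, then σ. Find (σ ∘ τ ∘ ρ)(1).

6

(σ ∘ τ ∘ ρ)(1) = σ(τ(ρ(1))). ρ(1) = 9, then τ(9) = 10, then σ(10) = 6, so the result is 6.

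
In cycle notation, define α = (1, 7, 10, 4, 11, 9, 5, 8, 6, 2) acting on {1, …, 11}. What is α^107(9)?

9 lies in the 10-cycle (1, 7, 10, 4, 11, 9, 5, 8, 6, 2).
Since the cycle has length 10, α^107 acts on it the same as α^7 (107 mod 10 = 7).
Advancing 7 steps from 9: 9 → 5 → 8 → 6 → 2 → 1 → 7 → 10.

10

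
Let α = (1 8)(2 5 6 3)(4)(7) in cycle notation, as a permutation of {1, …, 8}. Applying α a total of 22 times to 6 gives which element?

2

6 lies in the 4-cycle (2 5 6 3).
Since the cycle has length 4, α^22 acts on it the same as α^2 (22 mod 4 = 2).
Advancing 2 steps from 6: 6 → 3 → 2.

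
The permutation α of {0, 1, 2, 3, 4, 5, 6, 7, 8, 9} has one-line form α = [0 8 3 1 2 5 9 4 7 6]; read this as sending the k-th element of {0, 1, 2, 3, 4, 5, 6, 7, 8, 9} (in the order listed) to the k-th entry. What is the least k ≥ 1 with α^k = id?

Decomposing into disjoint cycles gives cycle lengths 6, 2, 1, 1.
The order of α is the least common multiple of its cycle lengths: lcm(6, 2) = 6.

6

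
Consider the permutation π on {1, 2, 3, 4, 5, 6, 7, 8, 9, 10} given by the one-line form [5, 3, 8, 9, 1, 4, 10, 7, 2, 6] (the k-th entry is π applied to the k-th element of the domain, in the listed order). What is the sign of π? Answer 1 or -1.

In disjoint-cycle form the cycle lengths are 8, 2.
A cycle of length ℓ contributes ℓ−1 transpositions, so π is a product of 7 + 1 = 8 transpositions — even.

1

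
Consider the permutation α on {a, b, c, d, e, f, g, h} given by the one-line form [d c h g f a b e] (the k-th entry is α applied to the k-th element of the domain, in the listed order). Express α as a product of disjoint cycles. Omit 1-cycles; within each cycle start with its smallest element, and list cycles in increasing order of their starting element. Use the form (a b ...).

Iterating α from a gives a → d → g → b → c → h → e → f → a; that is the 8-cycle (a d g b c h e f).
Repeating from the next unused element and collecting all non-trivial cycles gives (a d g b c h e f).

(a d g b c h e f)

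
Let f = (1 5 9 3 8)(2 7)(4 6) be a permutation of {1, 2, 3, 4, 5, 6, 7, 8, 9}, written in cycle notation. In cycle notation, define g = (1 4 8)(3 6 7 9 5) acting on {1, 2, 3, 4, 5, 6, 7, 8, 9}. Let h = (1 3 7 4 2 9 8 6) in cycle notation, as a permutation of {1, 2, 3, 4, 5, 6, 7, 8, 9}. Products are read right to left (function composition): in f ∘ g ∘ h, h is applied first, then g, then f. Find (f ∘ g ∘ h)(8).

2

(f ∘ g ∘ h)(8) = f(g(h(8))). h(8) = 6, then g(6) = 7, then f(7) = 2, so the result is 2.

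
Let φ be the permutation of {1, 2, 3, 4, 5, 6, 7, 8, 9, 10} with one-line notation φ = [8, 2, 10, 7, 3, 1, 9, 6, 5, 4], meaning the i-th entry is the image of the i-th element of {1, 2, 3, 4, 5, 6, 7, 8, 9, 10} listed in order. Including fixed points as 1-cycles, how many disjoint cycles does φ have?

The cycle decomposition is (1 8 6)(2)(3 10 4 7 9 5), which has 3 cycles (counting 1-cycles).

3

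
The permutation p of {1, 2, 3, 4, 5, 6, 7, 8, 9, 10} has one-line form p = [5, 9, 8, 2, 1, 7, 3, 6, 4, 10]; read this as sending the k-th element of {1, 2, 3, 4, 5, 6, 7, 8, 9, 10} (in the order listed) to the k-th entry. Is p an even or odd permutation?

In disjoint-cycle form the cycle lengths are 4, 3, 2, 1.
A cycle of length ℓ contributes ℓ−1 transpositions, so p is a product of 3 + 2 + 1 = 6 transpositions — even.

even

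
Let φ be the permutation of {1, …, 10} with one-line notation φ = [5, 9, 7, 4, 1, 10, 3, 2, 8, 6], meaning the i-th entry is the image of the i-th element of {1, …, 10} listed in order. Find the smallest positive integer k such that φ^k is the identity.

6

The disjoint-cycle form of φ has cycle lengths 3, 2, 2, 2, 1.
The order is lcm(3, 2, 2, 2) = 6.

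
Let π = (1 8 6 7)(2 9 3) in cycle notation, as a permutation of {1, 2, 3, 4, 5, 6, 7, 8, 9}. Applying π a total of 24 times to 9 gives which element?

9

9 lies in the 3-cycle (2 9 3).
Powers repeat with period 3 on this cycle, and 24 mod 3 = 0, so π^24(9) = π^0(9).
So π^24(9) = 9.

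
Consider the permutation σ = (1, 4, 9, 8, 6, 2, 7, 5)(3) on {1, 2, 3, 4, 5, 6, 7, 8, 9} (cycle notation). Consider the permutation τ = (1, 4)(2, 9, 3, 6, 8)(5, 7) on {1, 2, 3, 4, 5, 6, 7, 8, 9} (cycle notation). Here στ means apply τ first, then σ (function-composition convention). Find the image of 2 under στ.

First apply τ: τ(2) = 9, then σ(9) = 8. Thus (στ)(2) = 8.

8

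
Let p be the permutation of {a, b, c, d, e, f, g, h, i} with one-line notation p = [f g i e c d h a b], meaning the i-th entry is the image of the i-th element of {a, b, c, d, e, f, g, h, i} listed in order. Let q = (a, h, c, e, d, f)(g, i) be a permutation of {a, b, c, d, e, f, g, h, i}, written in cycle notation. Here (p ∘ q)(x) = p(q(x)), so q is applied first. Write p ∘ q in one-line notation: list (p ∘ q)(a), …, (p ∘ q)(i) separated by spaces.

a g c d e f b i h

(p ∘ q)(x) = p(q(x)). Computing each image: p(q(a)) = p(h) = a, p(q(b)) = p(b) = g, p(q(c)) = p(e) = c, p(q(d)) = p(f) = d, p(q(e)) = p(d) = e, p(q(f)) = p(a) = f, p(q(g)) = p(i) = b, p(q(h)) = p(c) = i, p(q(i)) = p(g) = h.
Hence p ∘ q = [a g c d e f b i h].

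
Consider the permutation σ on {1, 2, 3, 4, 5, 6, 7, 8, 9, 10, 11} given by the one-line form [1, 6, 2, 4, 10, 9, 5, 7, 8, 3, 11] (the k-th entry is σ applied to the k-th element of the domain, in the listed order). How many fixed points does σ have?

3

The fixed points (elements with σ(x) = x) are {1, 4, 11}, so there are 3.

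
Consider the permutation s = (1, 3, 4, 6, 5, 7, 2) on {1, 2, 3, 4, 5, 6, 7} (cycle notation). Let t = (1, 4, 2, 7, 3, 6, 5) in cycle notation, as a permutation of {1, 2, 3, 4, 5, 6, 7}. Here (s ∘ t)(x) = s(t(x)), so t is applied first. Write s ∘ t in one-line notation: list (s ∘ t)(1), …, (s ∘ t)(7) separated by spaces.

(s ∘ t)(x) = s(t(x)). Computing each image: s(t(1)) = s(4) = 6, s(t(2)) = s(7) = 2, s(t(3)) = s(6) = 5, s(t(4)) = s(2) = 1, s(t(5)) = s(1) = 3, s(t(6)) = s(5) = 7, s(t(7)) = s(3) = 4.
Hence s ∘ t = [6 2 5 1 3 7 4].

6 2 5 1 3 7 4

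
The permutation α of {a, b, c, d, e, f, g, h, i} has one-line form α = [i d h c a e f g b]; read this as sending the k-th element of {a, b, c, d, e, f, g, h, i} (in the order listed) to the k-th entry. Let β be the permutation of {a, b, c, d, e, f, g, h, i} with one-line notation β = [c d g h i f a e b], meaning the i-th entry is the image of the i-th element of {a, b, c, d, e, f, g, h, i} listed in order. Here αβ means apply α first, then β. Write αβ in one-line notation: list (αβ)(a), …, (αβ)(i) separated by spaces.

Chase each element through α then β: a → i → b; b → d → h; c → h → e; d → c → g; e → a → c; f → e → i; g → f → f; h → g → a; i → b → d.
Collecting the images, αβ = [b h e g c i f a d].

b h e g c i f a d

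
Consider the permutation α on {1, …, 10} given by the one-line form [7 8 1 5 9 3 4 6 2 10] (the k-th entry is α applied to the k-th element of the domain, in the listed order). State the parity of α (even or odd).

even

In disjoint-cycle form the cycle lengths are 9, 1.
A cycle is odd iff its length is even; α has 0 even-length cycles, so sgn(α) = (−1)^0 and α is even.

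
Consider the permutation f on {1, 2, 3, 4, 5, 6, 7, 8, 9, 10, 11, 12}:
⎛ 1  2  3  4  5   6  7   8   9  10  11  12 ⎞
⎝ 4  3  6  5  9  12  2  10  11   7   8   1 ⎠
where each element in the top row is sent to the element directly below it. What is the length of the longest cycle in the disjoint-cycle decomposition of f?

Decomposing into disjoint cycles gives (1 4 5 9 11 8 10 7 2 3 6 12); the longest has length 12.

12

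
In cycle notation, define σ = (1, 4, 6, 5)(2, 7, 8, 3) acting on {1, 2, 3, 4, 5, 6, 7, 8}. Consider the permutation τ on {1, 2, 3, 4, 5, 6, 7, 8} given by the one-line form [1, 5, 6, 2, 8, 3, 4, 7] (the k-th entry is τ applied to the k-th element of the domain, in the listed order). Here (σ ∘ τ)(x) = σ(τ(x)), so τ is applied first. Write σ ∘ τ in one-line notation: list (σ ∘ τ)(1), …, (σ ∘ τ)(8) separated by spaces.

(σ ∘ τ)(x) = σ(τ(x)). Computing each image: σ(τ(1)) = σ(1) = 4, σ(τ(2)) = σ(5) = 1, σ(τ(3)) = σ(6) = 5, σ(τ(4)) = σ(2) = 7, σ(τ(5)) = σ(8) = 3, σ(τ(6)) = σ(3) = 2, σ(τ(7)) = σ(4) = 6, σ(τ(8)) = σ(7) = 8.
Hence σ ∘ τ = [4 1 5 7 3 2 6 8].

4 1 5 7 3 2 6 8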